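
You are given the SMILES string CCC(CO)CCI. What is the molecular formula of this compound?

C6H13IO

Walk through each heavy atom and fill implicit hydrogens from standard valence (C 4, N 3, O 2, S 2, halogen 1):
  atom 1: C, bond orders sum to 1 (valence 4) → 3 H
  atom 2: C, bond orders sum to 2 (valence 4) → 2 H
  atom 3: C, bond orders sum to 3 (valence 4) → 1 H
  atom 4: C, bond orders sum to 2 (valence 4) → 2 H
  atom 5: O, bond orders sum to 1 (valence 2) → 1 H
  atom 6: C, bond orders sum to 2 (valence 4) → 2 H
  atom 7: C, bond orders sum to 2 (valence 4) → 2 H
  atom 8: I (halogen, monovalent) → 0 H
Totals → C:6, H:13, I:1, O:1.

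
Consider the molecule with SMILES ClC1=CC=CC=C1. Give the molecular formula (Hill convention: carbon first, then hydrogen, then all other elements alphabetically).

C6H5Cl

Walk through each heavy atom and fill implicit hydrogens from standard valence (C 4, N 3, O 2, S 2, halogen 1):
  atom 1: Cl (halogen, monovalent) → 0 H
  atom 2: C, bond orders sum to 4 (valence 4) → 0 H
  atom 3: C, bond orders sum to 3 (valence 4) → 1 H
  atom 4: C, bond orders sum to 3 (valence 4) → 1 H
  atom 5: C, bond orders sum to 3 (valence 4) → 1 H
  atom 6: C, bond orders sum to 3 (valence 4) → 1 H
  atom 7: C, bond orders sum to 3 (valence 4) → 1 H
Totals → C:6, H:5, Cl:1.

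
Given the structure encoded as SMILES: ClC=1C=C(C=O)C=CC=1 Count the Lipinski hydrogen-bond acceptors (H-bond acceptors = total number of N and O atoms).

1

N atoms: 0; O atoms: 1.
Lipinski HBA = 0 + 1 = 1.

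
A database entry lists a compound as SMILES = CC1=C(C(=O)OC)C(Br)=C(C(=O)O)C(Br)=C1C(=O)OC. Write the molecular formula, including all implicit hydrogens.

Walk through each heavy atom and fill implicit hydrogens from standard valence (C 4, N 3, O 2, S 2, halogen 1):
  atom 1: C, bond orders sum to 1 (valence 4) → 3 H
  atom 2: C, bond orders sum to 4 (valence 4) → 0 H
  atom 3: C, bond orders sum to 4 (valence 4) → 0 H
  atom 4: C, bond orders sum to 4 (valence 4) → 0 H
  atom 5: O, bond orders sum to 2 (valence 2) → 0 H
  atom 6: O, bond orders sum to 2 (valence 2) → 0 H
  atom 7: C, bond orders sum to 1 (valence 4) → 3 H
  atom 8: C, bond orders sum to 4 (valence 4) → 0 H
  atom 9: Br (halogen, monovalent) → 0 H
  atom 10: C, bond orders sum to 4 (valence 4) → 0 H
  atom 11: C, bond orders sum to 4 (valence 4) → 0 H
  atom 12: O, bond orders sum to 2 (valence 2) → 0 H
  atom 13: O, bond orders sum to 1 (valence 2) → 1 H
  atom 14: C, bond orders sum to 4 (valence 4) → 0 H
  atom 15: Br (halogen, monovalent) → 0 H
  atom 16: C, bond orders sum to 4 (valence 4) → 0 H
  atom 17: C, bond orders sum to 4 (valence 4) → 0 H
  atom 18: O, bond orders sum to 2 (valence 2) → 0 H
  atom 19: O, bond orders sum to 2 (valence 2) → 0 H
  atom 20: C, bond orders sum to 1 (valence 4) → 3 H
Totals → C:12, H:10, Br:2, O:6.
In Hill order: C12H10Br2O6.

C12H10Br2O6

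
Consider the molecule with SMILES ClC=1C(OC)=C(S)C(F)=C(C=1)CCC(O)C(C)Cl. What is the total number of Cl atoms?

2

Scan the SMILES for Cl atoms (remember two-letter symbols like Cl and Br are single atoms).
Chlorine count: 2.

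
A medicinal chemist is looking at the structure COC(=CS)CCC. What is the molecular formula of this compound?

Walk through each heavy atom and fill implicit hydrogens from standard valence (C 4, N 3, O 2, S 2, halogen 1):
  atom 1: C, bond orders sum to 1 (valence 4) → 3 H
  atom 2: O, bond orders sum to 2 (valence 2) → 0 H
  atom 3: C, bond orders sum to 4 (valence 4) → 0 H
  atom 4: C, bond orders sum to 3 (valence 4) → 1 H
  atom 5: S, bond orders sum to 1 (valence 2) → 1 H
  atom 6: C, bond orders sum to 2 (valence 4) → 2 H
  atom 7: C, bond orders sum to 2 (valence 4) → 2 H
  atom 8: C, bond orders sum to 1 (valence 4) → 3 H
Totals → C:6, H:12, O:1, S:1.
In Hill order: C6H12OS.

C6H12OS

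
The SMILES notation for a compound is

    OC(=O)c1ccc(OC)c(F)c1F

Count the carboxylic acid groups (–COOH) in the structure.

The carboxylic acid motif appears at heavy-atom position 2 in the SMILES.
Other groups present: 1 ether.
Carboxylic acid count: 1.

1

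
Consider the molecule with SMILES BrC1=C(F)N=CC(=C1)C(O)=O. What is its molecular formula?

C6H3BrFNO2

Walk through each heavy atom and fill implicit hydrogens from standard valence (C 4, N 3, O 2, S 2, halogen 1):
  atom 1: Br (halogen, monovalent) → 0 H
  atom 2: C, bond orders sum to 4 (valence 4) → 0 H
  atom 3: C, bond orders sum to 4 (valence 4) → 0 H
  atom 4: F (halogen, monovalent) → 0 H
  atom 5: N, bond orders sum to 3 (valence 3) → 0 H
  atom 6: C, bond orders sum to 3 (valence 4) → 1 H
  atom 7: C, bond orders sum to 4 (valence 4) → 0 H
  atom 8: C, bond orders sum to 3 (valence 4) → 1 H
  atom 9: C, bond orders sum to 4 (valence 4) → 0 H
  atom 10: O, bond orders sum to 1 (valence 2) → 1 H
  atom 11: O, bond orders sum to 2 (valence 2) → 0 H
Totals → C:6, H:3, Br:1, F:1, N:1, O:2.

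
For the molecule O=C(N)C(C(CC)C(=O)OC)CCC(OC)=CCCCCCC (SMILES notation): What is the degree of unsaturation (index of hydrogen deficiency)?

Degree of unsaturation = (number of rings) + (number of π bonds).
Ring closures in the SMILES: 0.
π bonds: 3 double bonds (each 1 DoU) → 3 DoU from unsaturation.
Total DoU = 0 + 3 = 3.

3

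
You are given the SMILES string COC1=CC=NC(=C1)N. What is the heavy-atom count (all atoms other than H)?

9

Every atom symbol written in the SMILES (organic subset) is one heavy atom; implicit H are not written.
Heavy atoms by element → C:6, N:2, O:1.
Total: 9.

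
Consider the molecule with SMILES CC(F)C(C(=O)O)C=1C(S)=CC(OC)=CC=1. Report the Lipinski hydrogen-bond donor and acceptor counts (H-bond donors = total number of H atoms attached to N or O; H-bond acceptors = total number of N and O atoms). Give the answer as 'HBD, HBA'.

1, 3

Donors: find every N or O and count the H atoms it carries.
  atom 6 (O): bond orders sum to 2 → 0 H
  atom 7 (O): bond orders sum to 1 → 1 H
  atom 13 (O): bond orders sum to 2 → 0 H
Lipinski HBD = 1.
Acceptors: N atoms = 0, O atoms = 3 → HBA = 3.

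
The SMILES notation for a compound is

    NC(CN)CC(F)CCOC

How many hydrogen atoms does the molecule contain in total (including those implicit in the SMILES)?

17

Walk through each heavy atom and fill implicit hydrogens from standard valence (C 4, N 3, O 2, S 2, halogen 1):
  atom 1: N, bond orders sum to 1 (valence 3) → 2 H
  atom 2: C, bond orders sum to 3 (valence 4) → 1 H
  atom 3: C, bond orders sum to 2 (valence 4) → 2 H
  atom 4: N, bond orders sum to 1 (valence 3) → 2 H
  atom 5: C, bond orders sum to 2 (valence 4) → 2 H
  atom 6: C, bond orders sum to 3 (valence 4) → 1 H
  atom 7: F (halogen, monovalent) → 0 H
  atom 8: C, bond orders sum to 2 (valence 4) → 2 H
  atom 9: C, bond orders sum to 2 (valence 4) → 2 H
  atom 10: O, bond orders sum to 2 (valence 2) → 0 H
  atom 11: C, bond orders sum to 1 (valence 4) → 3 H
Total hydrogens: 17.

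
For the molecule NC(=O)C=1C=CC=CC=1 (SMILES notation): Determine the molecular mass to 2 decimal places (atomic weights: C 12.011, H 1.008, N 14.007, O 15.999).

First, the molecular formula is C7H7NO (counting implicit H from valence).
  C: 7 × 12.011 = 84.077
  H: 7 × 1.008 = 7.056
  N: 1 × 14.007 = 14.007
  O: 1 × 15.999 = 15.999
Sum: 7×12.011 + 7×1.008 + 1×14.007 + 1×15.999 = 121.139 → 121.14 g/mol.

121.14 g/mol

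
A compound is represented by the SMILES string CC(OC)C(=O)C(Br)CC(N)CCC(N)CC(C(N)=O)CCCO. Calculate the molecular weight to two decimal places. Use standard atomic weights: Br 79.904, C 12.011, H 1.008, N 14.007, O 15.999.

410.35 g/mol

First, the molecular formula is C16H32BrN3O4 (counting implicit H from valence).
  Br: 1 × 79.904 = 79.904
  C: 16 × 12.011 = 192.176
  H: 32 × 1.008 = 32.256
  N: 3 × 14.007 = 42.021
  O: 4 × 15.999 = 63.996
Sum: 1×79.904 + 16×12.011 + 32×1.008 + 3×14.007 + 4×15.999 = 410.353 → 410.35 g/mol.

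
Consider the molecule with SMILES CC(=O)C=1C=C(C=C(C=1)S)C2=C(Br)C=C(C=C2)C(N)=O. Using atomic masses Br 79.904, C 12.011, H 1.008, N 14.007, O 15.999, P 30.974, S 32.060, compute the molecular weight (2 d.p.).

350.23 g/mol

First, the molecular formula is C15H12BrNO2S (counting implicit H from valence).
  Br: 1 × 79.904 = 79.904
  C: 15 × 12.011 = 180.165
  H: 12 × 1.008 = 12.096
  N: 1 × 14.007 = 14.007
  O: 2 × 15.999 = 31.998
  S: 1 × 32.060 = 32.060
Sum: 1×79.904 + 15×12.011 + 12×1.008 + 1×14.007 + 2×15.999 + 1×32.060 = 350.230 → 350.23 g/mol.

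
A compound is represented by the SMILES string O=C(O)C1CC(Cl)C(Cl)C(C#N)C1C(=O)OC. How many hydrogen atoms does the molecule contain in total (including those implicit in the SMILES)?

11

Walk through each heavy atom and fill implicit hydrogens from standard valence (C 4, N 3, O 2, S 2, halogen 1):
  atom 1: O, bond orders sum to 2 (valence 2) → 0 H
  atom 2: C, bond orders sum to 4 (valence 4) → 0 H
  atom 3: O, bond orders sum to 1 (valence 2) → 1 H
  atom 4: C, bond orders sum to 3 (valence 4) → 1 H
  atom 5: C, bond orders sum to 2 (valence 4) → 2 H
  atom 6: C, bond orders sum to 3 (valence 4) → 1 H
  atom 7: Cl (halogen, monovalent) → 0 H
  atom 8: C, bond orders sum to 3 (valence 4) → 1 H
  atom 9: Cl (halogen, monovalent) → 0 H
  atom 10: C, bond orders sum to 3 (valence 4) → 1 H
  atom 11: C, bond orders sum to 4 (valence 4) → 0 H
  atom 12: N, bond orders sum to 3 (valence 3) → 0 H
  atom 13: C, bond orders sum to 3 (valence 4) → 1 H
  atom 14: C, bond orders sum to 4 (valence 4) → 0 H
  atom 15: O, bond orders sum to 2 (valence 2) → 0 H
  atom 16: O, bond orders sum to 2 (valence 2) → 0 H
  atom 17: C, bond orders sum to 1 (valence 4) → 3 H
Total hydrogens: 11.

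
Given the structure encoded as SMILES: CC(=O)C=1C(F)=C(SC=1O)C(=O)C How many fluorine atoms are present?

Scan the SMILES for F atoms (remember two-letter symbols like Cl and Br are single atoms).
Fluorine count: 1.

1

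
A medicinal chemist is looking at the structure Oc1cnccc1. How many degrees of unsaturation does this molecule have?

4

Molecular formula: C5H5NO.
DoU = (2C + 2 + N − H − X) / 2, where X is the halogen count and O/S are ignored.
    = (2·5 + 2 + 1 − 5 − 0) / 2 = 8 / 2 = 4.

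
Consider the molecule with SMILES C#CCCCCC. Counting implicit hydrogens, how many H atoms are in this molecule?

12

Walk through each heavy atom and fill implicit hydrogens from standard valence (C 4, N 3, O 2, S 2, halogen 1):
  atom 1: C, bond orders sum to 3 (valence 4) → 1 H
  atom 2: C, bond orders sum to 4 (valence 4) → 0 H
  atom 3: C, bond orders sum to 2 (valence 4) → 2 H
  atom 4: C, bond orders sum to 2 (valence 4) → 2 H
  atom 5: C, bond orders sum to 2 (valence 4) → 2 H
  atom 6: C, bond orders sum to 2 (valence 4) → 2 H
  atom 7: C, bond orders sum to 1 (valence 4) → 3 H
Total hydrogens: 12.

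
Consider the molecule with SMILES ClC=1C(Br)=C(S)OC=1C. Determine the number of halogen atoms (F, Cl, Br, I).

Halogen atoms appear at heavy-atom positions 1, 4 (1×Br, 1×Cl).
Other groups present: 1 thiol.
Halogen count: 2.

2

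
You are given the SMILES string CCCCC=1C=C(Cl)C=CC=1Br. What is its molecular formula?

Walk through each heavy atom and fill implicit hydrogens from standard valence (C 4, N 3, O 2, S 2, halogen 1):
  atom 1: C, bond orders sum to 1 (valence 4) → 3 H
  atom 2: C, bond orders sum to 2 (valence 4) → 2 H
  atom 3: C, bond orders sum to 2 (valence 4) → 2 H
  atom 4: C, bond orders sum to 2 (valence 4) → 2 H
  atom 5: C, bond orders sum to 4 (valence 4) → 0 H
  atom 6: C, bond orders sum to 3 (valence 4) → 1 H
  atom 7: C, bond orders sum to 4 (valence 4) → 0 H
  atom 8: Cl (halogen, monovalent) → 0 H
  atom 9: C, bond orders sum to 3 (valence 4) → 1 H
  atom 10: C, bond orders sum to 3 (valence 4) → 1 H
  atom 11: C, bond orders sum to 4 (valence 4) → 0 H
  atom 12: Br (halogen, monovalent) → 0 H
Totals → C:10, H:12, Br:1, Cl:1.

C10H12BrCl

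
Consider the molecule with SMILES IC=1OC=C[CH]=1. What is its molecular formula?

C4H3IO

Walk through each heavy atom and fill implicit hydrogens from standard valence (C 4, N 3, O 2, S 2, halogen 1):
  atom 1: I (halogen, monovalent) → 0 H
  atom 2: C, bond orders sum to 4 (valence 4) → 0 H
  atom 3: O, bond orders sum to 2 (valence 2) → 0 H
  atom 4: C, bond orders sum to 3 (valence 4) → 1 H
  atom 5: C, bond orders sum to 3 (valence 4) → 1 H
  atom 6: C with explicit H count 1
Totals → C:4, H:3, I:1, O:1.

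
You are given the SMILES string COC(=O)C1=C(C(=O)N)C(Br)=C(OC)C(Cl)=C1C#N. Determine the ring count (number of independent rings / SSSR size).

1

In SMILES, each pair of matching ring-closure digits denotes one ring-closing bond; the number of such bonds equals the number of independent rings.
Ring-closure bonds here: 1.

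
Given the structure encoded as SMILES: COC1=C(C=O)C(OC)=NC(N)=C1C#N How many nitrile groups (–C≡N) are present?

The nitrile motif appears at heavy-atom position 14 in the SMILES.
Other groups present: 1 aldehyde, 2 ether, 1 primary amine.
Nitrile count: 1.

1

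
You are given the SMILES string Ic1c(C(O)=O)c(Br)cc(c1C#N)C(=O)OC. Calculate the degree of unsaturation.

Molecular formula: C10H5BrINO4.
DoU = (2C + 2 + N − H − X) / 2, where X is the halogen count and O/S are ignored.
    = (2·10 + 2 + 1 − 5 − 2) / 2 = 16 / 2 = 8.

8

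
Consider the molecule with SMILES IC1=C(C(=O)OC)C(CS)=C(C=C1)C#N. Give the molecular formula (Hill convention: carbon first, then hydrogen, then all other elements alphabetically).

Walk through each heavy atom and fill implicit hydrogens from standard valence (C 4, N 3, O 2, S 2, halogen 1):
  atom 1: I (halogen, monovalent) → 0 H
  atom 2: C, bond orders sum to 4 (valence 4) → 0 H
  atom 3: C, bond orders sum to 4 (valence 4) → 0 H
  atom 4: C, bond orders sum to 4 (valence 4) → 0 H
  atom 5: O, bond orders sum to 2 (valence 2) → 0 H
  atom 6: O, bond orders sum to 2 (valence 2) → 0 H
  atom 7: C, bond orders sum to 1 (valence 4) → 3 H
  atom 8: C, bond orders sum to 4 (valence 4) → 0 H
  atom 9: C, bond orders sum to 2 (valence 4) → 2 H
  atom 10: S, bond orders sum to 1 (valence 2) → 1 H
  atom 11: C, bond orders sum to 4 (valence 4) → 0 H
  atom 12: C, bond orders sum to 3 (valence 4) → 1 H
  atom 13: C, bond orders sum to 3 (valence 4) → 1 H
  atom 14: C, bond orders sum to 4 (valence 4) → 0 H
  atom 15: N, bond orders sum to 3 (valence 3) → 0 H
Totals → C:10, H:8, I:1, N:1, O:2, S:1.

C10H8INO2S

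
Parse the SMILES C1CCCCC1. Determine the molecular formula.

Walk through each heavy atom and fill implicit hydrogens from standard valence (C 4, N 3, O 2, S 2, halogen 1):
  atom 1: C, bond orders sum to 2 (valence 4) → 2 H
  atom 2: C, bond orders sum to 2 (valence 4) → 2 H
  atom 3: C, bond orders sum to 2 (valence 4) → 2 H
  atom 4: C, bond orders sum to 2 (valence 4) → 2 H
  atom 5: C, bond orders sum to 2 (valence 4) → 2 H
  atom 6: C, bond orders sum to 2 (valence 4) → 2 H
Totals → C:6, H:12.
In Hill order: C6H12.

C6H12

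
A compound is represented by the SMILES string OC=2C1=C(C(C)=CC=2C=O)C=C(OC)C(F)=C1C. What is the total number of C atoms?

14

Count every carbon token in the SMILES (each C, including those in ring-closure positions and inside branches).
Carbon count: 14.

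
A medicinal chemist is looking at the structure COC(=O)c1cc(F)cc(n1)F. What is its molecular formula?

C7H5F2NO2

Walk through each heavy atom and fill implicit hydrogens from standard valence (C 4, N 3, O 2, S 2, halogen 1); for lowercase aromatic atoms, an aromatic c carries 1 H when it has two neighbours and 0 H with three, and aromatic n carries 0 H:
  atom 1: C, bond orders sum to 1 (valence 4) → 3 H
  atom 2: O, bond orders sum to 2 (valence 2) → 0 H
  atom 3: C, bond orders sum to 4 (valence 4) → 0 H
  atom 4: O, bond orders sum to 2 (valence 2) → 0 H
  atom 5: aromatic c, 3 neighbours → 0 H
  atom 6: aromatic c, 2 neighbours → 1 H
  atom 7: aromatic c, 3 neighbours → 0 H
  atom 8: F (halogen, monovalent) → 0 H
  atom 9: aromatic c, 2 neighbours → 1 H
  atom 10: aromatic c, 3 neighbours → 0 H
  atom 11: aromatic n, 2 neighbours → 0 H
  atom 12: F (halogen, monovalent) → 0 H
Totals → C:7, H:5, F:2, N:1, O:2.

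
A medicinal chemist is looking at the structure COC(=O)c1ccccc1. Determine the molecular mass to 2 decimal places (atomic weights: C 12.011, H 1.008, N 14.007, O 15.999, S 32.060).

136.15 g/mol

First, the molecular formula is C8H8O2 (counting implicit H from valence).
  C: 8 × 12.011 = 96.088
  H: 8 × 1.008 = 8.064
  O: 2 × 15.999 = 31.998
Sum: 8×12.011 + 8×1.008 + 2×15.999 = 136.150 → 136.15 g/mol.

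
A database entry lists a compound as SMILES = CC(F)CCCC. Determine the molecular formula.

Walk through each heavy atom and fill implicit hydrogens from standard valence (C 4, N 3, O 2, S 2, halogen 1):
  atom 1: C, bond orders sum to 1 (valence 4) → 3 H
  atom 2: C, bond orders sum to 3 (valence 4) → 1 H
  atom 3: F (halogen, monovalent) → 0 H
  atom 4: C, bond orders sum to 2 (valence 4) → 2 H
  atom 5: C, bond orders sum to 2 (valence 4) → 2 H
  atom 6: C, bond orders sum to 2 (valence 4) → 2 H
  atom 7: C, bond orders sum to 1 (valence 4) → 3 H
Totals → C:6, H:13, F:1.

C6H13F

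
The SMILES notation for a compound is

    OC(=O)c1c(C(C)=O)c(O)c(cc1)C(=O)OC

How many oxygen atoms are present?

6

Scan the SMILES for O atoms (remember two-letter symbols like Cl and Br are single atoms).
Oxygen count: 6.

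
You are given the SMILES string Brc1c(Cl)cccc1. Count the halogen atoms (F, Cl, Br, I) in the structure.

2

Halogen atoms appear at heavy-atom positions 1, 4 (1×Br, 1×Cl).
Halogen count: 2.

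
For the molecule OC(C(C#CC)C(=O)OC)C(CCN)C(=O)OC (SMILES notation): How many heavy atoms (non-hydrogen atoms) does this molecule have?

18

Every atom symbol written in the SMILES (organic subset) is one heavy atom; implicit H are not written.
Heavy atoms by element → C:12, N:1, O:5.
Total: 18.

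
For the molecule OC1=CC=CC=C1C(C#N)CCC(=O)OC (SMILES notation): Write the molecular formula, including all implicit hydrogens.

Walk through each heavy atom and fill implicit hydrogens from standard valence (C 4, N 3, O 2, S 2, halogen 1):
  atom 1: O, bond orders sum to 1 (valence 2) → 1 H
  atom 2: C, bond orders sum to 4 (valence 4) → 0 H
  atom 3: C, bond orders sum to 3 (valence 4) → 1 H
  atom 4: C, bond orders sum to 3 (valence 4) → 1 H
  atom 5: C, bond orders sum to 3 (valence 4) → 1 H
  atom 6: C, bond orders sum to 3 (valence 4) → 1 H
  atom 7: C, bond orders sum to 4 (valence 4) → 0 H
  atom 8: C, bond orders sum to 3 (valence 4) → 1 H
  atom 9: C, bond orders sum to 4 (valence 4) → 0 H
  atom 10: N, bond orders sum to 3 (valence 3) → 0 H
  atom 11: C, bond orders sum to 2 (valence 4) → 2 H
  atom 12: C, bond orders sum to 2 (valence 4) → 2 H
  atom 13: C, bond orders sum to 4 (valence 4) → 0 H
  atom 14: O, bond orders sum to 2 (valence 2) → 0 H
  atom 15: O, bond orders sum to 2 (valence 2) → 0 H
  atom 16: C, bond orders sum to 1 (valence 4) → 3 H
Totals → C:12, H:13, N:1, O:3.
In Hill order: C12H13NO3.

C12H13NO3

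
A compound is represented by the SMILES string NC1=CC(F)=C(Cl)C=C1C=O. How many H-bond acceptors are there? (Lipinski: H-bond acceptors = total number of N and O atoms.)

N atoms: 1; O atoms: 1.
Lipinski HBA = 1 + 1 = 2.

2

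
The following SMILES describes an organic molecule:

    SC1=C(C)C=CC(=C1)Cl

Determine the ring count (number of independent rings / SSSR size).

In SMILES, each pair of matching ring-closure digits denotes one ring-closing bond; the number of such bonds equals the number of independent rings.
Ring-closure bonds here: 1.

1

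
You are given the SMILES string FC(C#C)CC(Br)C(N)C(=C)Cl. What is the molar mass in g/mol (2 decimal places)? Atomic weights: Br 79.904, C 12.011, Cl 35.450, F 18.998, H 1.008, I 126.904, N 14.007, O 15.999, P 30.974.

First, the molecular formula is C8H10BrClFN (counting implicit H from valence).
  Br: 1 × 79.904 = 79.904
  C: 8 × 12.011 = 96.088
  Cl: 1 × 35.450 = 35.450
  F: 1 × 18.998 = 18.998
  H: 10 × 1.008 = 10.080
  N: 1 × 14.007 = 14.007
Sum: 1×79.904 + 8×12.011 + 1×35.450 + 1×18.998 + 10×1.008 + 1×14.007 = 254.527 → 254.53 g/mol.

254.53 g/mol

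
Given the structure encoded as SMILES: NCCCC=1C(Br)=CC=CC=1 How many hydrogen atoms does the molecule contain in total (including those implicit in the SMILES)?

Walk through each heavy atom and fill implicit hydrogens from standard valence (C 4, N 3, O 2, S 2, halogen 1):
  atom 1: N, bond orders sum to 1 (valence 3) → 2 H
  atom 2: C, bond orders sum to 2 (valence 4) → 2 H
  atom 3: C, bond orders sum to 2 (valence 4) → 2 H
  atom 4: C, bond orders sum to 2 (valence 4) → 2 H
  atom 5: C, bond orders sum to 4 (valence 4) → 0 H
  atom 6: C, bond orders sum to 4 (valence 4) → 0 H
  atom 7: Br (halogen, monovalent) → 0 H
  atom 8: C, bond orders sum to 3 (valence 4) → 1 H
  atom 9: C, bond orders sum to 3 (valence 4) → 1 H
  atom 10: C, bond orders sum to 3 (valence 4) → 1 H
  atom 11: C, bond orders sum to 3 (valence 4) → 1 H
Total hydrogens: 12.

12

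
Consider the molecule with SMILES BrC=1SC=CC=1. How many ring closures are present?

1

In SMILES, each pair of matching ring-closure digits denotes one ring-closing bond; the number of such bonds equals the number of independent rings.
Ring-closure bonds here: 1.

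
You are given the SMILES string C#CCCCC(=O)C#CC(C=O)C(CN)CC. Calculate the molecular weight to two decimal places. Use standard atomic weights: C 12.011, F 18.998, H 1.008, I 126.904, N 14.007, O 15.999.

233.31 g/mol

First, the molecular formula is C14H19NO2 (counting implicit H from valence).
  C: 14 × 12.011 = 168.154
  H: 19 × 1.008 = 19.152
  N: 1 × 14.007 = 14.007
  O: 2 × 15.999 = 31.998
Sum: 14×12.011 + 19×1.008 + 1×14.007 + 2×15.999 = 233.311 → 233.31 g/mol.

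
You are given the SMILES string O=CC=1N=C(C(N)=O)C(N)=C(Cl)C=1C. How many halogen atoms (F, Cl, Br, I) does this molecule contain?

Halogen atoms appear at heavy-atom position 12 (1×Cl).
Other groups present: 1 aldehyde, 1 amide, 1 primary amine.
Halogen count: 1.

1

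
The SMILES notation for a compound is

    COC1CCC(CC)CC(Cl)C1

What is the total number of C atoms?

Count every carbon token in the SMILES (each C, including those in ring-closure positions and inside branches).
Carbon count: 10.

10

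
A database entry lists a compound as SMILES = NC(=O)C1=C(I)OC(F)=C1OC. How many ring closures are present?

1

In SMILES, each pair of matching ring-closure digits denotes one ring-closing bond; the number of such bonds equals the number of independent rings.
Ring-closure bonds here: 1.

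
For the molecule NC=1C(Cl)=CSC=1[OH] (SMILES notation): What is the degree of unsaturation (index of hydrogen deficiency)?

Molecular formula: C4H4ClNOS.
DoU = (2C + 2 + N − H − X) / 2, where X is the halogen count and O/S are ignored.
    = (2·4 + 2 + 1 − 4 − 1) / 2 = 6 / 2 = 3.

3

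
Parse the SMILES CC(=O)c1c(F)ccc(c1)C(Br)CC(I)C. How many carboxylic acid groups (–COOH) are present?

0

Scan the SMILES for the carboxylic acid motif — none present.
Groups that are present: 1 ketone.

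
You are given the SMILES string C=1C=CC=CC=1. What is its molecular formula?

Walk through each heavy atom and fill implicit hydrogens from standard valence (C 4, N 3, O 2, S 2, halogen 1):
  atom 1: C, bond orders sum to 3 (valence 4) → 1 H
  atom 2: C, bond orders sum to 3 (valence 4) → 1 H
  atom 3: C, bond orders sum to 3 (valence 4) → 1 H
  atom 4: C, bond orders sum to 3 (valence 4) → 1 H
  atom 5: C, bond orders sum to 3 (valence 4) → 1 H
  atom 6: C, bond orders sum to 3 (valence 4) → 1 H
Totals → C:6, H:6.
In Hill order: C6H6.

C6H6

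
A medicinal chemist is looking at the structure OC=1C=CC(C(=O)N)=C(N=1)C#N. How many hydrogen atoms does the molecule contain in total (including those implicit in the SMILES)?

Walk through each heavy atom and fill implicit hydrogens from standard valence (C 4, N 3, O 2, S 2, halogen 1):
  atom 1: O, bond orders sum to 1 (valence 2) → 1 H
  atom 2: C, bond orders sum to 4 (valence 4) → 0 H
  atom 3: C, bond orders sum to 3 (valence 4) → 1 H
  atom 4: C, bond orders sum to 3 (valence 4) → 1 H
  atom 5: C, bond orders sum to 4 (valence 4) → 0 H
  atom 6: C, bond orders sum to 4 (valence 4) → 0 H
  atom 7: O, bond orders sum to 2 (valence 2) → 0 H
  atom 8: N, bond orders sum to 1 (valence 3) → 2 H
  atom 9: C, bond orders sum to 4 (valence 4) → 0 H
  atom 10: N, bond orders sum to 3 (valence 3) → 0 H
  atom 11: C, bond orders sum to 4 (valence 4) → 0 H
  atom 12: N, bond orders sum to 3 (valence 3) → 0 H
Total hydrogens: 5.

5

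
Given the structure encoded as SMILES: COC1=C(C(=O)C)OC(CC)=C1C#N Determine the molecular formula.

C10H11NO3

Walk through each heavy atom and fill implicit hydrogens from standard valence (C 4, N 3, O 2, S 2, halogen 1):
  atom 1: C, bond orders sum to 1 (valence 4) → 3 H
  atom 2: O, bond orders sum to 2 (valence 2) → 0 H
  atom 3: C, bond orders sum to 4 (valence 4) → 0 H
  atom 4: C, bond orders sum to 4 (valence 4) → 0 H
  atom 5: C, bond orders sum to 4 (valence 4) → 0 H
  atom 6: O, bond orders sum to 2 (valence 2) → 0 H
  atom 7: C, bond orders sum to 1 (valence 4) → 3 H
  atom 8: O, bond orders sum to 2 (valence 2) → 0 H
  atom 9: C, bond orders sum to 4 (valence 4) → 0 H
  atom 10: C, bond orders sum to 2 (valence 4) → 2 H
  atom 11: C, bond orders sum to 1 (valence 4) → 3 H
  atom 12: C, bond orders sum to 4 (valence 4) → 0 H
  atom 13: C, bond orders sum to 4 (valence 4) → 0 H
  atom 14: N, bond orders sum to 3 (valence 3) → 0 H
Totals → C:10, H:11, N:1, O:3.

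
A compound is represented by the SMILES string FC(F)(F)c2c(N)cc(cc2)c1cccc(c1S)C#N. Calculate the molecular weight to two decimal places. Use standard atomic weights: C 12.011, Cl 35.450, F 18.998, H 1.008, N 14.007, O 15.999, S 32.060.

First, the molecular formula is C14H9F3N2S (counting implicit H from valence).
  C: 14 × 12.011 = 168.154
  F: 3 × 18.998 = 56.994
  H: 9 × 1.008 = 9.072
  N: 2 × 14.007 = 28.014
  S: 1 × 32.060 = 32.060
Sum: 14×12.011 + 3×18.998 + 9×1.008 + 2×14.007 + 1×32.060 = 294.294 → 294.29 g/mol.

294.29 g/mol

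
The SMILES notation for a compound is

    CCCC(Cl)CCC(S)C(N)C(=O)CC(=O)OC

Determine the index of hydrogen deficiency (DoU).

Degree of unsaturation = (number of rings) + (number of π bonds).
Ring closures in the SMILES: 0.
π bonds: 2 double bonds (each 1 DoU) → 2 DoU from unsaturation.
Total DoU = 0 + 2 = 2.

2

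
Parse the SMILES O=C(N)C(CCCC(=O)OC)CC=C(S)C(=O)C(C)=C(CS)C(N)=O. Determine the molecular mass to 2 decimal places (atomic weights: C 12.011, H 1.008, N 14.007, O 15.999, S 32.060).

388.50 g/mol

First, the molecular formula is C16H24N2O5S2 (counting implicit H from valence).
  C: 16 × 12.011 = 192.176
  H: 24 × 1.008 = 24.192
  N: 2 × 14.007 = 28.014
  O: 5 × 15.999 = 79.995
  S: 2 × 32.060 = 64.120
Sum: 16×12.011 + 24×1.008 + 2×14.007 + 5×15.999 + 2×32.060 = 388.497 → 388.50 g/mol.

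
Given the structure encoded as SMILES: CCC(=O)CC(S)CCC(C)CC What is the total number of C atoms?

11

Count every carbon token in the SMILES (each C, including those in ring-closure positions and inside branches).
Carbon count: 11.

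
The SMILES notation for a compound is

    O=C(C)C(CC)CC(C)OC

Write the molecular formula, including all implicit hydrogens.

Walk through each heavy atom and fill implicit hydrogens from standard valence (C 4, N 3, O 2, S 2, halogen 1):
  atom 1: O, bond orders sum to 2 (valence 2) → 0 H
  atom 2: C, bond orders sum to 4 (valence 4) → 0 H
  atom 3: C, bond orders sum to 1 (valence 4) → 3 H
  atom 4: C, bond orders sum to 3 (valence 4) → 1 H
  atom 5: C, bond orders sum to 2 (valence 4) → 2 H
  atom 6: C, bond orders sum to 1 (valence 4) → 3 H
  atom 7: C, bond orders sum to 2 (valence 4) → 2 H
  atom 8: C, bond orders sum to 3 (valence 4) → 1 H
  atom 9: C, bond orders sum to 1 (valence 4) → 3 H
  atom 10: O, bond orders sum to 2 (valence 2) → 0 H
  atom 11: C, bond orders sum to 1 (valence 4) → 3 H
Totals → C:9, H:18, O:2.

C9H18O2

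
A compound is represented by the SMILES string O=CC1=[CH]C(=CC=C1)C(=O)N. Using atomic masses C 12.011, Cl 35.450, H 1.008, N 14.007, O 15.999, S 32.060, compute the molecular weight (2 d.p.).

First, the molecular formula is C8H7NO2 (counting implicit H from valence).
  C: 8 × 12.011 = 96.088
  H: 7 × 1.008 = 7.056
  N: 1 × 14.007 = 14.007
  O: 2 × 15.999 = 31.998
Sum: 8×12.011 + 7×1.008 + 1×14.007 + 2×15.999 = 149.149 → 149.15 g/mol.

149.15 g/mol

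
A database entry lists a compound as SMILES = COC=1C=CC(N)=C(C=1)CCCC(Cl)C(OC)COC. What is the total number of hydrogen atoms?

24

Walk through each heavy atom and fill implicit hydrogens from standard valence (C 4, N 3, O 2, S 2, halogen 1):
  atom 1: C, bond orders sum to 1 (valence 4) → 3 H
  atom 2: O, bond orders sum to 2 (valence 2) → 0 H
  atom 3: C, bond orders sum to 4 (valence 4) → 0 H
  atom 4: C, bond orders sum to 3 (valence 4) → 1 H
  atom 5: C, bond orders sum to 3 (valence 4) → 1 H
  atom 6: C, bond orders sum to 4 (valence 4) → 0 H
  atom 7: N, bond orders sum to 1 (valence 3) → 2 H
  atom 8: C, bond orders sum to 4 (valence 4) → 0 H
  atom 9: C, bond orders sum to 3 (valence 4) → 1 H
  atom 10: C, bond orders sum to 2 (valence 4) → 2 H
  atom 11: C, bond orders sum to 2 (valence 4) → 2 H
  atom 12: C, bond orders sum to 2 (valence 4) → 2 H
  atom 13: C, bond orders sum to 3 (valence 4) → 1 H
  atom 14: Cl (halogen, monovalent) → 0 H
  atom 15: C, bond orders sum to 3 (valence 4) → 1 H
  atom 16: O, bond orders sum to 2 (valence 2) → 0 H
  atom 17: C, bond orders sum to 1 (valence 4) → 3 H
  atom 18: C, bond orders sum to 2 (valence 4) → 2 H
  atom 19: O, bond orders sum to 2 (valence 2) → 0 H
  atom 20: C, bond orders sum to 1 (valence 4) → 3 H
Total hydrogens: 24.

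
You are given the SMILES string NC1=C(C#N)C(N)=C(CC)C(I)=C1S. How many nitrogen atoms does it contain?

3

Scan the SMILES for N atoms (remember two-letter symbols like Cl and Br are single atoms).
Nitrogen count: 3.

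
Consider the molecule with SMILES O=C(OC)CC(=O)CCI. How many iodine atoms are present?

Scan the SMILES for I atoms (remember two-letter symbols like Cl and Br are single atoms).
Iodine count: 1.

1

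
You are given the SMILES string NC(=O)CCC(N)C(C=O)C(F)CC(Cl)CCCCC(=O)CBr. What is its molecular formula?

C15H25BrClFN2O3

Walk through each heavy atom and fill implicit hydrogens from standard valence (C 4, N 3, O 2, S 2, halogen 1):
  atom 1: N, bond orders sum to 1 (valence 3) → 2 H
  atom 2: C, bond orders sum to 4 (valence 4) → 0 H
  atom 3: O, bond orders sum to 2 (valence 2) → 0 H
  atom 4: C, bond orders sum to 2 (valence 4) → 2 H
  atom 5: C, bond orders sum to 2 (valence 4) → 2 H
  atom 6: C, bond orders sum to 3 (valence 4) → 1 H
  atom 7: N, bond orders sum to 1 (valence 3) → 2 H
  atom 8: C, bond orders sum to 3 (valence 4) → 1 H
  atom 9: C, bond orders sum to 3 (valence 4) → 1 H
  atom 10: O, bond orders sum to 2 (valence 2) → 0 H
  atom 11: C, bond orders sum to 3 (valence 4) → 1 H
  atom 12: F (halogen, monovalent) → 0 H
  atom 13: C, bond orders sum to 2 (valence 4) → 2 H
  atom 14: C, bond orders sum to 3 (valence 4) → 1 H
  atom 15: Cl (halogen, monovalent) → 0 H
  atom 16: C, bond orders sum to 2 (valence 4) → 2 H
  atom 17: C, bond orders sum to 2 (valence 4) → 2 H
  atom 18: C, bond orders sum to 2 (valence 4) → 2 H
  atom 19: C, bond orders sum to 2 (valence 4) → 2 H
  atom 20: C, bond orders sum to 4 (valence 4) → 0 H
  atom 21: O, bond orders sum to 2 (valence 2) → 0 H
  atom 22: C, bond orders sum to 2 (valence 4) → 2 H
  atom 23: Br (halogen, monovalent) → 0 H
Totals → C:15, H:25, Br:1, Cl:1, F:1, N:2, O:3.
In Hill order: C15H25BrClFN2O3.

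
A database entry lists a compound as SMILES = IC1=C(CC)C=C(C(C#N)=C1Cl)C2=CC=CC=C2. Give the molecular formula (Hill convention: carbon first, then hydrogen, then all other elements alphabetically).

Walk through each heavy atom and fill implicit hydrogens from standard valence (C 4, N 3, O 2, S 2, halogen 1):
  atom 1: I (halogen, monovalent) → 0 H
  atom 2: C, bond orders sum to 4 (valence 4) → 0 H
  atom 3: C, bond orders sum to 4 (valence 4) → 0 H
  atom 4: C, bond orders sum to 2 (valence 4) → 2 H
  atom 5: C, bond orders sum to 1 (valence 4) → 3 H
  atom 6: C, bond orders sum to 3 (valence 4) → 1 H
  atom 7: C, bond orders sum to 4 (valence 4) → 0 H
  atom 8: C, bond orders sum to 4 (valence 4) → 0 H
  atom 9: C, bond orders sum to 4 (valence 4) → 0 H
  atom 10: N, bond orders sum to 3 (valence 3) → 0 H
  atom 11: C, bond orders sum to 4 (valence 4) → 0 H
  atom 12: Cl (halogen, monovalent) → 0 H
  atom 13: C, bond orders sum to 4 (valence 4) → 0 H
  atom 14: C, bond orders sum to 3 (valence 4) → 1 H
  atom 15: C, bond orders sum to 3 (valence 4) → 1 H
  atom 16: C, bond orders sum to 3 (valence 4) → 1 H
  atom 17: C, bond orders sum to 3 (valence 4) → 1 H
  atom 18: C, bond orders sum to 3 (valence 4) → 1 H
Totals → C:15, H:11, Cl:1, I:1, N:1.

C15H11ClIN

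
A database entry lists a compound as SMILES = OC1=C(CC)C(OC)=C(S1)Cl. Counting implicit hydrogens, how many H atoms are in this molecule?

Walk through each heavy atom and fill implicit hydrogens from standard valence (C 4, N 3, O 2, S 2, halogen 1):
  atom 1: O, bond orders sum to 1 (valence 2) → 1 H
  atom 2: C, bond orders sum to 4 (valence 4) → 0 H
  atom 3: C, bond orders sum to 4 (valence 4) → 0 H
  atom 4: C, bond orders sum to 2 (valence 4) → 2 H
  atom 5: C, bond orders sum to 1 (valence 4) → 3 H
  atom 6: C, bond orders sum to 4 (valence 4) → 0 H
  atom 7: O, bond orders sum to 2 (valence 2) → 0 H
  atom 8: C, bond orders sum to 1 (valence 4) → 3 H
  atom 9: C, bond orders sum to 4 (valence 4) → 0 H
  atom 10: S, bond orders sum to 2 (valence 2) → 0 H
  atom 11: Cl (halogen, monovalent) → 0 H
Total hydrogens: 9.

9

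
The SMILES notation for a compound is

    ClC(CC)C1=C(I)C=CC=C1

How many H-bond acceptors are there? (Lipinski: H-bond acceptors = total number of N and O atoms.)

N atoms: 0; O atoms: 0.
Lipinski HBA = 0 + 0 = 0.

0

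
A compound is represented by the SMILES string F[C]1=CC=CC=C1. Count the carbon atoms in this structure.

6

Count every carbon token in the SMILES (each C, including those in ring-closure positions and inside branches).
Carbon count: 6.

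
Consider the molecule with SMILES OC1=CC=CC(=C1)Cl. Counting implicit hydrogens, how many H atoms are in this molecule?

Walk through each heavy atom and fill implicit hydrogens from standard valence (C 4, N 3, O 2, S 2, halogen 1):
  atom 1: O, bond orders sum to 1 (valence 2) → 1 H
  atom 2: C, bond orders sum to 4 (valence 4) → 0 H
  atom 3: C, bond orders sum to 3 (valence 4) → 1 H
  atom 4: C, bond orders sum to 3 (valence 4) → 1 H
  atom 5: C, bond orders sum to 3 (valence 4) → 1 H
  atom 6: C, bond orders sum to 4 (valence 4) → 0 H
  atom 7: C, bond orders sum to 3 (valence 4) → 1 H
  atom 8: Cl (halogen, monovalent) → 0 H
Total hydrogens: 5.

5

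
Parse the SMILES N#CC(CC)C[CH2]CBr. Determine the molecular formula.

Walk through each heavy atom and fill implicit hydrogens from standard valence (C 4, N 3, O 2, S 2, halogen 1):
  atom 1: N, bond orders sum to 3 (valence 3) → 0 H
  atom 2: C, bond orders sum to 4 (valence 4) → 0 H
  atom 3: C, bond orders sum to 3 (valence 4) → 1 H
  atom 4: C, bond orders sum to 2 (valence 4) → 2 H
  atom 5: C, bond orders sum to 1 (valence 4) → 3 H
  atom 6: C, bond orders sum to 2 (valence 4) → 2 H
  atom 7: C with explicit H count 2
  atom 8: C, bond orders sum to 2 (valence 4) → 2 H
  atom 9: Br (halogen, monovalent) → 0 H
Totals → C:7, H:12, Br:1, N:1.
In Hill order: C7H12BrN.

C7H12BrN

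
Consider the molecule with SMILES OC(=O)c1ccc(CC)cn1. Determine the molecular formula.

C8H9NO2

Walk through each heavy atom and fill implicit hydrogens from standard valence (C 4, N 3, O 2, S 2, halogen 1); for lowercase aromatic atoms, an aromatic c carries 1 H when it has two neighbours and 0 H with three, and aromatic n carries 0 H:
  atom 1: O, bond orders sum to 1 (valence 2) → 1 H
  atom 2: C, bond orders sum to 4 (valence 4) → 0 H
  atom 3: O, bond orders sum to 2 (valence 2) → 0 H
  atom 4: aromatic c, 3 neighbours → 0 H
  atom 5: aromatic c, 2 neighbours → 1 H
  atom 6: aromatic c, 2 neighbours → 1 H
  atom 7: aromatic c, 3 neighbours → 0 H
  atom 8: C, bond orders sum to 2 (valence 4) → 2 H
  atom 9: C, bond orders sum to 1 (valence 4) → 3 H
  atom 10: aromatic c, 2 neighbours → 1 H
  atom 11: aromatic n, 2 neighbours → 0 H
Totals → C:8, H:9, N:1, O:2.
In Hill order: C8H9NO2.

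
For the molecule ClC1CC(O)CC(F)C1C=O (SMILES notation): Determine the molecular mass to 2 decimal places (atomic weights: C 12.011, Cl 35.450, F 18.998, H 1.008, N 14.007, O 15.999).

First, the molecular formula is C7H10ClFO2 (counting implicit H from valence).
  C: 7 × 12.011 = 84.077
  Cl: 1 × 35.450 = 35.450
  F: 1 × 18.998 = 18.998
  H: 10 × 1.008 = 10.080
  O: 2 × 15.999 = 31.998
Sum: 7×12.011 + 1×35.450 + 1×18.998 + 10×1.008 + 2×15.999 = 180.603 → 180.60 g/mol.

180.60 g/mol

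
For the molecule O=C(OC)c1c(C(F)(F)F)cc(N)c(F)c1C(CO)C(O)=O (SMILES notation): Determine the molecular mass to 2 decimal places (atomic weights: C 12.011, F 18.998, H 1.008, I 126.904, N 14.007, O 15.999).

325.21 g/mol

First, the molecular formula is C12H11F4NO5 (counting implicit H from valence).
  C: 12 × 12.011 = 144.132
  F: 4 × 18.998 = 75.992
  H: 11 × 1.008 = 11.088
  N: 1 × 14.007 = 14.007
  O: 5 × 15.999 = 79.995
Sum: 12×12.011 + 4×18.998 + 11×1.008 + 1×14.007 + 5×15.999 = 325.214 → 325.21 g/mol.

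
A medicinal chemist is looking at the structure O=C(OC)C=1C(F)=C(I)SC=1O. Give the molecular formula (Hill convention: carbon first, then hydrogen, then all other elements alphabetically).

Walk through each heavy atom and fill implicit hydrogens from standard valence (C 4, N 3, O 2, S 2, halogen 1):
  atom 1: O, bond orders sum to 2 (valence 2) → 0 H
  atom 2: C, bond orders sum to 4 (valence 4) → 0 H
  atom 3: O, bond orders sum to 2 (valence 2) → 0 H
  atom 4: C, bond orders sum to 1 (valence 4) → 3 H
  atom 5: C, bond orders sum to 4 (valence 4) → 0 H
  atom 6: C, bond orders sum to 4 (valence 4) → 0 H
  atom 7: F (halogen, monovalent) → 0 H
  atom 8: C, bond orders sum to 4 (valence 4) → 0 H
  atom 9: I (halogen, monovalent) → 0 H
  atom 10: S, bond orders sum to 2 (valence 2) → 0 H
  atom 11: C, bond orders sum to 4 (valence 4) → 0 H
  atom 12: O, bond orders sum to 1 (valence 2) → 1 H
Totals → C:6, H:4, F:1, I:1, O:3, S:1.

C6H4FIO3S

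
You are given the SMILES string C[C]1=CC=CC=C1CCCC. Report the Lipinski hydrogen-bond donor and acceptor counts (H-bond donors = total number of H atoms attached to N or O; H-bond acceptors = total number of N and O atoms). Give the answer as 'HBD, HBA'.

Donors: find every N or O and count the H atoms it carries.
  (no N or O atoms present)
Lipinski HBD = 0.
Acceptors: N atoms = 0, O atoms = 0 → HBA = 0.

0, 0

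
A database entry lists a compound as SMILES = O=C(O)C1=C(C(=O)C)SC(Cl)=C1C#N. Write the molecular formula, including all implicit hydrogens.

C8H4ClNO3S

Walk through each heavy atom and fill implicit hydrogens from standard valence (C 4, N 3, O 2, S 2, halogen 1):
  atom 1: O, bond orders sum to 2 (valence 2) → 0 H
  atom 2: C, bond orders sum to 4 (valence 4) → 0 H
  atom 3: O, bond orders sum to 1 (valence 2) → 1 H
  atom 4: C, bond orders sum to 4 (valence 4) → 0 H
  atom 5: C, bond orders sum to 4 (valence 4) → 0 H
  atom 6: C, bond orders sum to 4 (valence 4) → 0 H
  atom 7: O, bond orders sum to 2 (valence 2) → 0 H
  atom 8: C, bond orders sum to 1 (valence 4) → 3 H
  atom 9: S, bond orders sum to 2 (valence 2) → 0 H
  atom 10: C, bond orders sum to 4 (valence 4) → 0 H
  atom 11: Cl (halogen, monovalent) → 0 H
  atom 12: C, bond orders sum to 4 (valence 4) → 0 H
  atom 13: C, bond orders sum to 4 (valence 4) → 0 H
  atom 14: N, bond orders sum to 3 (valence 3) → 0 H
Totals → C:8, H:4, Cl:1, N:1, O:3, S:1.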